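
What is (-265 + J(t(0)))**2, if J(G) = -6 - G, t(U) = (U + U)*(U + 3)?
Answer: 73441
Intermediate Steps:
t(U) = 2*U*(3 + U) (t(U) = (2*U)*(3 + U) = 2*U*(3 + U))
(-265 + J(t(0)))**2 = (-265 + (-6 - 2*0*(3 + 0)))**2 = (-265 + (-6 - 2*0*3))**2 = (-265 + (-6 - 1*0))**2 = (-265 + (-6 + 0))**2 = (-265 - 6)**2 = (-271)**2 = 73441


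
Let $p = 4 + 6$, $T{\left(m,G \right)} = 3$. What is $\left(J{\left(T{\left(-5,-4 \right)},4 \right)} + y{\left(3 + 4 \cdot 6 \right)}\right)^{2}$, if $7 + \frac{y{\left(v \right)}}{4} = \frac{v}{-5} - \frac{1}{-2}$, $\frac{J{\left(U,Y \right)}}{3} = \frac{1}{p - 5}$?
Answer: $2209$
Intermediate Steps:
$p = 10$
$J{\left(U,Y \right)} = \frac{3}{5}$ ($J{\left(U,Y \right)} = \frac{3}{10 - 5} = \frac{3}{5}$)
$y{\left(v \right)} = -26 - \frac{4 v}{5}$ ($y{\left(v \right)} = -28 + 4 \left(\frac{v}{-5} - \frac{1}{-2}\right) = -28 + 4 \left(v \left(- \frac{1}{5}\right) - - \frac{1}{2}\right) = -28 + 4 \left(- \frac{v}{5} + \frac{1}{2}\right) = -28 + 4 \left(\frac{1}{2} - \frac{v}{5}\right) = -28 - \left(-2 + \frac{4 v}{5}\right) = -26 - \frac{4 v}{5}$)
$\left(J{\left(T{\left(-5,-4 \right)},4 \right)} + y{\left(3 + 4 \cdot 6 \right)}\right)^{2} = \left(\frac{3}{5} - \left(26 + \frac{4 \left(3 + 4 \cdot 6\right)}{5}\right)\right)^{2} = \left(\frac{3}{5} - \left(26 + \frac{4 \left(3 + 24\right)}{5}\right)\right)^{2} = \left(\frac{3}{5} - \frac{238}{5}\right)^{2} = \left(-47\right)^{2} = 2209$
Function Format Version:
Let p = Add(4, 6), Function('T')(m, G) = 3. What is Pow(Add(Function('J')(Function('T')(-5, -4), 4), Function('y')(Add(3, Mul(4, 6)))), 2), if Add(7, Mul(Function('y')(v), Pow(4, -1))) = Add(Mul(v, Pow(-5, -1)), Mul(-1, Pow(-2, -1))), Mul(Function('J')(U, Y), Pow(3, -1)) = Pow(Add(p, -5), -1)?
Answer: 2209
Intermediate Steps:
p = 10
Function('J')(U, Y) = Rational(3, 5) (Function('J')(U, Y) = Mul(3, Pow(Add(10, -5), -1)) = Mul(3, Pow(5, -1)) = Mul(3, Rational(1, 5)) = Rational(3, 5))
Function('y')(v) = Add(-26, Mul(Rational(-4, 5), v)) (Function('y')(v) = Add(-28, Mul(4, Add(Mul(v, Pow(-5, -1)), Mul(-1, Pow(-2, -1))))) = Add(-28, Mul(4, Add(Mul(v, Rational(-1, 5)), Mul(-1, Rational(-1, 2))))) = Add(-28, Mul(4, Add(Mul(Rational(-1, 5), v), Rational(1, 2)))) = Add(-28, Mul(4, Add(Rational(1, 2), Mul(Rational(-1, 5), v)))) = Add(-28, Add(2, Mul(Rational(-4, 5), v))) = Add(-26, Mul(Rational(-4, 5), v)))
Pow(Add(Function('J')(Function('T')(-5, -4), 4), Function('y')(Add(3, Mul(4, 6)))), 2) = Pow(Add(Rational(3, 5), Add(-26, Mul(Rational(-4, 5), Add(3, Mul(4, 6))))), 2) = Pow(Add(Rational(3, 5), Add(-26, Mul(Rational(-4, 5), Add(3, 24)))), 2) = Pow(Add(Rational(3, 5), Add(-26, Mul(Rational(-4, 5), 27))), 2) = Pow(Add(Rational(3, 5), Add(-26, Rational(-108, 5))), 2) = Pow(Add(Rational(3, 5), Rational(-238, 5)), 2) = Pow(-47, 2) = 2209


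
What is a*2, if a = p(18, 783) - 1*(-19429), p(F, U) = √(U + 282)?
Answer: 38858 + 2*√1065 ≈ 38923.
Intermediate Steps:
p(F, U) = √(282 + U)
a = 19429 + √1065 (a = √(282 + 783) - 1*(-19429) = √1065 + 19429 = 19429 + √1065 ≈ 19462.)
a*2 = (19429 + √1065)*2 = 38858 + 2*√1065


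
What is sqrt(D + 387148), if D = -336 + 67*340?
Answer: 2*sqrt(102398) ≈ 639.99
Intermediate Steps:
D = 22444 (D = -336 + 22780 = 22444)
sqrt(D + 387148) = sqrt(22444 + 387148) = sqrt(409592) = 2*sqrt(102398)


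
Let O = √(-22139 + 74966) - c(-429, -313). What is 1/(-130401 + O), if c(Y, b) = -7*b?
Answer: -132592/17580585637 - √52827/17580585637 ≈ -7.5550e-6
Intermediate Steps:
O = -2191 + √52827 (O = √(-22139 + 74966) - (-7)*(-313) = √52827 - 1*2191 = √52827 - 2191 = -2191 + √52827 ≈ -1961.2)
1/(-130401 + O) = 1/(-130401 + (-2191 + √52827)) = 1/(-132592 + √52827)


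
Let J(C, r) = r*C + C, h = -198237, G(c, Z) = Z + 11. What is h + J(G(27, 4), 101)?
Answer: -196707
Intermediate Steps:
G(c, Z) = 11 + Z
J(C, r) = C + C*r (J(C, r) = C*r + C = C + C*r)
h + J(G(27, 4), 101) = -198237 + (11 + 4)*(1 + 101) = -198237 + 15*102 = -198237 + 1530 = -196707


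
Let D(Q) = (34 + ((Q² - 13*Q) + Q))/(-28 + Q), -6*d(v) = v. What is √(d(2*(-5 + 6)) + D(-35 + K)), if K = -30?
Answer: 13*I*√310/31 ≈ 7.3835*I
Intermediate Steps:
d(v) = -v/6
D(Q) = (34 + Q² - 12*Q)/(-28 + Q) (D(Q) = (34 + (Q² - 12*Q))/(-28 + Q) = (34 + Q² - 12*Q)/(-28 + Q))
√(d(2*(-5 + 6)) + D(-35 + K)) = √(-(-5 + 6)/3 + (34 + (-35 - 30)² - 12*(-35 - 30))/(-28 + (-35 - 30))) = √(-1/3 + (34 + (-65)² - 12*(-65))/(-28 - 65)) = √(-⅙*2 + (34 + 4225 + 780)/(-93)) = √(-⅓ - 1/93*5039) = √(-⅓ - 5039/93) = √(-1690/31) = 13*I*√310/31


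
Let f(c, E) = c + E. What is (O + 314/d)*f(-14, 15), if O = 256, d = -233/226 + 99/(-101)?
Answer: 4584828/45907 ≈ 99.872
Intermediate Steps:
d = -45907/22826 (d = -233*1/226 + 99*(-1/101) = -233/226 - 99/101 = -45907/22826 ≈ -2.0112)
f(c, E) = E + c
(O + 314/d)*f(-14, 15) = (256 + 314/(-45907/22826))*(15 - 14) = (256 + 314*(-22826/45907))*1 = (256 - 7167364/45907)*1 = (4584828/45907)*1 = 4584828/45907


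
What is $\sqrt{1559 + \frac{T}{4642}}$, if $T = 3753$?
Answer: $\frac{\sqrt{33611009102}}{4642} \approx 39.494$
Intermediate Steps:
$\sqrt{1559 + \frac{T}{4642}} = \sqrt{1559 + \frac{3753}{4642}} = \sqrt{\frac{7240631}{4642}} = \frac{\sqrt{33611009102}}{4642}$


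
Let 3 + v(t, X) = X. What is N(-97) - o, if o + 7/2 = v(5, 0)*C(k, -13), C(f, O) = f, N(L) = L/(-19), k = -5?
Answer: -243/38 ≈ -6.3947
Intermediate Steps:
v(t, X) = -3 + X
N(L) = -L/19 (N(L) = L*(-1/19) = -L/19)
o = 23/2 (o = -7/2 + (-3 + 0)*(-5) = -7/2 - 3*(-5) = -7/2 + 15 = 23/2 ≈ 11.500)
N(-97) - o = -1/19*(-97) - 1*23/2 = 97/19 - 23/2 = -243/38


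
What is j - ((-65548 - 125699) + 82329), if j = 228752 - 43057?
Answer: 294613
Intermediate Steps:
j = 185695
j - ((-65548 - 125699) + 82329) = 185695 - ((-65548 - 125699) + 82329) = 185695 - (-191247 + 82329) = 185695 - 1*(-108918) = 185695 + 108918 = 294613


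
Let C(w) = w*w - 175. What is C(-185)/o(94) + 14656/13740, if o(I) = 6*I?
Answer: 86629/1410 ≈ 61.439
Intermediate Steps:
C(w) = -175 + w² (C(w) = w² - 175 = -175 + w²)
C(-185)/o(94) + 14656/13740 = (-175 + (-185)²)/((6*94)) + 14656/13740 = (-175 + 34225)/564 + 14656*(1/13740) = 34050*(1/564) + 16/15 = 5675/94 + 16/15 = 86629/1410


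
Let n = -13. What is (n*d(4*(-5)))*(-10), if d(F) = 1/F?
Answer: -13/2 ≈ -6.5000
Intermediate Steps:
d(F) = 1/F
(n*d(4*(-5)))*(-10) = -13/(4*(-5))*(-10) = -13/(-20)*(-10) = -13*(-1/20)*(-10) = (13/20)*(-10) = -13/2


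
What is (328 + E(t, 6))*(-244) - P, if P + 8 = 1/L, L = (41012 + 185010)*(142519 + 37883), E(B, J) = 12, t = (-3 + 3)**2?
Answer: -3382352938651489/40774820844 ≈ -82952.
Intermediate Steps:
t = 0 (t = 0**2 = 0)
L = 40774820844 (L = 226022*180402 = 40774820844)
P = -326198566751/40774820844 (P = -8 + 1/40774820844 = -326198566751/40774820844 ≈ -8.0000)
(328 + E(t, 6))*(-244) - P = (328 + 12)*(-244) - 1*(-326198566751/40774820844) = 340*(-244) + 326198566751/40774820844 = -82960 + 326198566751/40774820844 = -3382352938651489/40774820844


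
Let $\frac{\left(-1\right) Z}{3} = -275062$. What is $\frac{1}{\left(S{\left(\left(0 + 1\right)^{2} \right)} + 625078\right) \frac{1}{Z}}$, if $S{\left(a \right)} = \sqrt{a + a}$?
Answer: $\frac{257902807254}{195361253041} - \frac{412593 \sqrt{2}}{195361253041} \approx 1.3201$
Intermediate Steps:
$Z = 825186$ ($Z = \left(-3\right) \left(-275062\right) = 825186$)
$S{\left(a \right)} = \sqrt{2} \sqrt{a}$ ($S{\left(a \right)} = \sqrt{2 a} = \sqrt{2} \sqrt{a}$)
$\frac{1}{\left(S{\left(\left(0 + 1\right)^{2} \right)} + 625078\right) \frac{1}{Z}} = \frac{1}{\left(\sqrt{2} \sqrt{\left(0 + 1\right)^{2}} + 625078\right) \frac{1}{825186}} = \frac{\frac{1}{\frac{1}{825186}}}{\sqrt{2} \sqrt{1^{2}} + 625078} = \frac{1}{\sqrt{2} \sqrt{1} + 625078} \cdot 825186 = \frac{1}{\sqrt{2} \cdot 1 + 625078} \cdot 825186 = \frac{1}{\sqrt{2} + 625078} \cdot 825186 = \frac{1}{625078 + \sqrt{2}} \cdot 825186 = \frac{825186}{625078 + \sqrt{2}}$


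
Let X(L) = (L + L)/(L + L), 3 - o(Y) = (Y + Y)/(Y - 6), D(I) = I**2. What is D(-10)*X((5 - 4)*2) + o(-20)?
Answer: 1319/13 ≈ 101.46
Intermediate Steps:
o(Y) = 3 - 2*Y/(-6 + Y) (o(Y) = 3 - (Y + Y)/(Y - 6) = 3 - 2*Y/(-6 + Y))
X(L) = 1 (X(L) = (2*L)/((2*L)) = (2*L)*(1/(2*L)) = 1)
D(-10)*X((5 - 4)*2) + o(-20) = (-10)**2*1 + (-18 - 20)/(-6 - 20) = 100*1 - 38/(-26) = 100 - 1/26*(-38) = 100 + 19/13 = 1319/13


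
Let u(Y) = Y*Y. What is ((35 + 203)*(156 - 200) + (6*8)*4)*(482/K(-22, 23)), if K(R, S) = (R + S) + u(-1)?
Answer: -2477480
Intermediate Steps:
u(Y) = Y²
K(R, S) = 1 + R + S (K(R, S) = (R + S) + (-1)² = (R + S) + 1 = 1 + R + S)
((35 + 203)*(156 - 200) + (6*8)*4)*(482/K(-22, 23)) = ((35 + 203)*(156 - 200) + (6*8)*4)*(482/(1 - 22 + 23)) = (238*(-44) + 48*4)*(482/2) = (-10472 + 192)*(482*(½)) = -10280*241 = -2477480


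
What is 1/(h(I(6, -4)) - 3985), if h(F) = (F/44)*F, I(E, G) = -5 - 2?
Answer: -44/175291 ≈ -0.00025101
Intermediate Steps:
I(E, G) = -7
h(F) = F²/44 (h(F) = (F*(1/44))*F = (F/44)*F = F²/44)
1/(h(I(6, -4)) - 3985) = 1/((1/44)*(-7)² - 3985) = 1/((1/44)*49 - 3985) = 1/(49/44 - 3985) = 1/(-175291/44) = -44/175291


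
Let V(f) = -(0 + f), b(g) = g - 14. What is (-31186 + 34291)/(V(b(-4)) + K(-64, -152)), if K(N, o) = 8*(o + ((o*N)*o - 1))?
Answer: -3105/11830454 ≈ -0.00026246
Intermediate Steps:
b(g) = -14 + g
K(N, o) = -8 + 8*o + 8*N*o² (K(N, o) = 8*(o + ((N*o)*o - 1)) = 8*(o + (N*o² - 1)) = 8*(o + (-1 + N*o²)) = 8*(-1 + o + N*o²) = -8 + 8*o + 8*N*o²)
V(f) = -f
(-31186 + 34291)/(V(b(-4)) + K(-64, -152)) = (-31186 + 34291)/(-(-14 - 4) + (-8 + 8*(-152) + 8*(-64)*(-152)²)) = 3105/(-1*(-18) + (-8 - 1216 + 8*(-64)*23104)) = 3105/(18 + (-8 - 1216 - 11829248)) = 3105/(18 - 11830472) = 3105/(-11830454) = 3105*(-1/11830454) = -3105/11830454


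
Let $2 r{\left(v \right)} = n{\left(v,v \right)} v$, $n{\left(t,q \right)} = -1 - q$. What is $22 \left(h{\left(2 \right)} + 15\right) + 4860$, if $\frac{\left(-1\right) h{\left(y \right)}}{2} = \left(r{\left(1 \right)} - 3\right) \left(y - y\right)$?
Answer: $5190$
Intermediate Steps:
$r{\left(v \right)} = \frac{v \left(-1 - v\right)}{2}$ ($r{\left(v \right)} = \frac{\left(-1 - v\right) v}{2} = \frac{v \left(-1 - v\right)}{2}$)
$h{\left(y \right)} = 0$ ($h{\left(y \right)} = - 2 \left(\left(- \frac{1}{2}\right) 1 \left(1 + 1\right) - 3\right) \left(y - y\right) = - 2 \left(\left(- \frac{1}{2}\right) 1 \cdot 2 - 3\right) 0 = - 2 \left(-1 - 3\right) 0 = - 2 \left(\left(-4\right) 0\right) = \left(-2\right) 0 = 0$)
$22 \left(h{\left(2 \right)} + 15\right) + 4860 = 22 \left(0 + 15\right) + 4860 = 22 \cdot 15 + 4860 = 330 + 4860 = 5190$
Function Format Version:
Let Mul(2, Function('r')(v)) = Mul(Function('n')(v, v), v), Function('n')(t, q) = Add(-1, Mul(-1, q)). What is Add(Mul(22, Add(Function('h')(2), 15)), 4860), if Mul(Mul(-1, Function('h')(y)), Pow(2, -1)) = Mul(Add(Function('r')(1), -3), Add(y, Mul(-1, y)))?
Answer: 5190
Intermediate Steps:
Function('r')(v) = Mul(Rational(1, 2), v, Add(-1, Mul(-1, v))) (Function('r')(v) = Mul(Rational(1, 2), Mul(Add(-1, Mul(-1, v)), v)) = Mul(Rational(1, 2), Mul(v, Add(-1, Mul(-1, v)))) = Mul(Rational(1, 2), v, Add(-1, Mul(-1, v))))
Function('h')(y) = 0 (Function('h')(y) = Mul(-2, Mul(Add(Mul(Rational(-1, 2), 1, Add(1, 1)), -3), Add(y, Mul(-1, y)))) = Mul(-2, Mul(Add(Mul(Rational(-1, 2), 1, 2), -3), 0)) = Mul(-2, Mul(Add(-1, -3), 0)) = Mul(-2, Mul(-4, 0)) = Mul(-2, 0) = 0)
Add(Mul(22, Add(Function('h')(2), 15)), 4860) = Add(Mul(22, Add(0, 15)), 4860) = Add(Mul(22, 15), 4860) = Add(330, 4860) = 5190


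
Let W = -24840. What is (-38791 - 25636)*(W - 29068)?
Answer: 3473130716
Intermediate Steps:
(-38791 - 25636)*(W - 29068) = (-38791 - 25636)*(-24840 - 29068) = -64427*(-53908) = 3473130716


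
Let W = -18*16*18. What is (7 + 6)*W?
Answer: -67392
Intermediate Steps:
W = -5184 (W = -288*18 = -5184)
(7 + 6)*W = (7 + 6)*(-5184) = 13*(-5184) = -67392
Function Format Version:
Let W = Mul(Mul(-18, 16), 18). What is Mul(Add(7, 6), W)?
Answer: -67392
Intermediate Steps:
W = -5184 (W = Mul(-288, 18) = -5184)
Mul(Add(7, 6), W) = Mul(Add(7, 6), -5184) = Mul(13, -5184) = -67392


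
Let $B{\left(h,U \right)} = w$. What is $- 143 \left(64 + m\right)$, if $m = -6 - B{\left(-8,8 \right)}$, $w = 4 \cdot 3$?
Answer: $-6578$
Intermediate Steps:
$w = 12$
$B{\left(h,U \right)} = 12$
$m = -18$ ($m = -6 - 12 = -18$)
$- 143 \left(64 + m\right) = - 143 \left(64 - 18\right) = \left(-143\right) 46 = -6578$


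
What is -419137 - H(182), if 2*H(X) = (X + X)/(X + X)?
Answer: -838275/2 ≈ -4.1914e+5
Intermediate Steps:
H(X) = 1/2 (H(X) = ((X + X)/(X + X))/2 = ((2*X)/((2*X)))/2 = ((2*X)*(1/(2*X)))/2 = (1/2)*1 = 1/2)
-419137 - H(182) = -419137 - 1*1/2 = -419137 - 1/2 = -838275/2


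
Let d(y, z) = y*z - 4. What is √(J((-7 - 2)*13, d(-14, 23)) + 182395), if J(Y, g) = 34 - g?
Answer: √182755 ≈ 427.50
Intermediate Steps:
d(y, z) = -4 + y*z
√(J((-7 - 2)*13, d(-14, 23)) + 182395) = √((34 - (-4 - 14*23)) + 182395) = √((34 - (-4 - 322)) + 182395) = √((34 - 1*(-326)) + 182395) = √((34 + 326) + 182395) = √(360 + 182395) = √182755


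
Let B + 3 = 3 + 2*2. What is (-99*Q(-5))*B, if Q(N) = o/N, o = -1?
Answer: -396/5 ≈ -79.200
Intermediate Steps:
B = 4 (B = -3 + (3 + 2*2) = -3 + (3 + 4) = -3 + 7 = 4)
Q(N) = -1/N
(-99*Q(-5))*B = -(-99)/(-5)*4 = -(-99)*(-1)/5*4 = -99*⅕*4 = -99/5*4 = -396/5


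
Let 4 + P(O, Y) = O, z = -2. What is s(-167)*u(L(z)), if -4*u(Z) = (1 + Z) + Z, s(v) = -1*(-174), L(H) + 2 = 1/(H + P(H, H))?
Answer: 1131/8 ≈ 141.38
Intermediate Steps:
P(O, Y) = -4 + O
L(H) = -2 + 1/(-4 + 2*H) (L(H) = -2 + 1/(H + (-4 + H)) = -2 + 1/(-4 + 2*H))
s(v) = 174
u(Z) = -1/4 - Z/2 (u(Z) = -((1 + Z) + Z)/4 = -(1 + 2*Z)/4 = -1/4 - Z/2)
s(-167)*u(L(z)) = 174*(-1/4 - (9 - 4*(-2))/(4*(-2 - 2))) = 174*(-1/4 - (9 + 8)/(4*(-4))) = 174*(-1/4 - (-1)*17/(4*4)) = 174*(-1/4 - 1/2*(-17/8)) = 174*(-1/4 + 17/16) = 174*(13/16) = 1131/8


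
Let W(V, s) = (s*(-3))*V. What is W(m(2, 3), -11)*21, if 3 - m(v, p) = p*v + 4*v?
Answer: -7623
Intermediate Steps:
m(v, p) = 3 - 4*v - p*v (m(v, p) = 3 - (p*v + 4*v) = 3 - (4*v + p*v) = 3 + (-4*v - p*v) = 3 - 4*v - p*v)
W(V, s) = -3*V*s (W(V, s) = (-3*s)*V = -3*V*s)
W(m(2, 3), -11)*21 = -3*(3 - 4*2 - 1*3*2)*(-11)*21 = -3*(3 - 8 - 6)*(-11)*21 = -3*(-11)*(-11)*21 = -363*21 = -7623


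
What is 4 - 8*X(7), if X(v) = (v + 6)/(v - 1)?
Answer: -40/3 ≈ -13.333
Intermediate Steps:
X(v) = (6 + v)/(-1 + v)
4 - 8*X(7) = 4 - 8*(6 + 7)/(-1 + 7) = 4 - 8*13/6 = 4 - 52/3 = -40/3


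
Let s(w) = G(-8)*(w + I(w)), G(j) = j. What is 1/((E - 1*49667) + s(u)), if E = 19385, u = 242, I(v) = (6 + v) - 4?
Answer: -1/34170 ≈ -2.9265e-5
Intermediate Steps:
I(v) = 2 + v
s(w) = -16 - 16*w (s(w) = -8*(w + (2 + w)) = -8*(2 + 2*w) = -16 - 16*w)
1/((E - 1*49667) + s(u)) = 1/((19385 - 1*49667) + (-16 - 16*242)) = 1/((19385 - 49667) + (-16 - 3872)) = 1/(-30282 - 3888) = 1/(-34170) = -1/34170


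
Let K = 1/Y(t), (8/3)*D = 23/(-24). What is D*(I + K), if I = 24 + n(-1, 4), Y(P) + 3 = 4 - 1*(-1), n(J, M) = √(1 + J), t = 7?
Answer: -1127/128 ≈ -8.8047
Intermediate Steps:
Y(P) = 2 (Y(P) = -3 + (4 - 1*(-1)) = -3 + (4 + 1) = -3 + 5 = 2)
D = -23/64 (D = 3*(23/(-24))/8 = 3*(23*(-1/24))/8 = (3/8)*(-23/24) = -23/64 ≈ -0.35938)
K = ½ (K = 1/2 = ½ ≈ 0.50000)
I = 24 (I = 24 + √(1 - 1) = 24 + √0 = 24 + 0 = 24)
D*(I + K) = -23*(24 + ½)/64 = -23/64*49/2 = -1127/128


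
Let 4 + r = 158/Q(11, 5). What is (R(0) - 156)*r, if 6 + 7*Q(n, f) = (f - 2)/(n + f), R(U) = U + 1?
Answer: 90340/3 ≈ 30113.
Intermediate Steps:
R(U) = 1 + U
Q(n, f) = -6/7 + (-2 + f)/(7*(f + n)) (Q(n, f) = -6/7 + ((f - 2)/(n + f))/7 = -6/7 + ((-2 + f)/(f + n))/7 = -6/7 + (-2 + f)/(7*(f + n)))
r = -18068/93 (r = -4 + 158/(((-2 - 6*11 - 5*5)/(7*(5 + 11)))) = -4 + 158/(((1/7)*(-2 - 66 - 25)/16)) = -4 + 158/(((1/7)*(1/16)*(-93))) = -4 + 158/(-93/112) = -4 + 158*(-112/93) = -4 - 17696/93 = -18068/93 ≈ -194.28)
(R(0) - 156)*r = ((1 + 0) - 156)*(-18068/93) = (1 - 156)*(-18068/93) = -155*(-18068/93) = 90340/3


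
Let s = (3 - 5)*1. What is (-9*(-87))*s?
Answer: -1566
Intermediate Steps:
s = -2 (s = -2*1 = -2)
(-9*(-87))*s = -9*(-87)*(-2) = 783*(-2) = -1566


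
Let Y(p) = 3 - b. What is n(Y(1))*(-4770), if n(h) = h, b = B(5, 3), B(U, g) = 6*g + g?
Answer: 85860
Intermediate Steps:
B(U, g) = 7*g
b = 21 (b = 7*3 = 21)
Y(p) = -18 (Y(p) = 3 - 1*21 = 3 - 21 = -18)
n(Y(1))*(-4770) = -18*(-4770) = 85860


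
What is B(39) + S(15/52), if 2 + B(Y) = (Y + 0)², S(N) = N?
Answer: 79003/52 ≈ 1519.3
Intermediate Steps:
B(Y) = -2 + Y² (B(Y) = -2 + (Y + 0)² = -2 + Y²)
B(39) + S(15/52) = (-2 + 39²) + 15/52 = (-2 + 1521) + 15*(1/52) = 1519 + 15/52 = 79003/52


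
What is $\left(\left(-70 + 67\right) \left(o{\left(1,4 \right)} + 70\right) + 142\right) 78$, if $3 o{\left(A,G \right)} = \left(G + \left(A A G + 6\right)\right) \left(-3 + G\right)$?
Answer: $-6396$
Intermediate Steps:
$o{\left(A,G \right)} = \frac{\left(-3 + G\right) \left(6 + G + G A^{2}\right)}{3}$ ($o{\left(A,G \right)} = \frac{\left(G + \left(A A G + 6\right)\right) \left(-3 + G\right)}{3} = \frac{\left(G + \left(A^{2} G + 6\right)\right) \left(-3 + G\right)}{3} = \frac{\left(G + \left(G A^{2} + 6\right)\right) \left(-3 + G\right)}{3} = \frac{\left(G + \left(6 + G A^{2}\right)\right) \left(-3 + G\right)}{3} = \frac{\left(6 + G + G A^{2}\right) \left(-3 + G\right)}{3} = \frac{\left(-3 + G\right) \left(6 + G + G A^{2}\right)}{3}$)
$\left(\left(-70 + 67\right) \left(o{\left(1,4 \right)} + 70\right) + 142\right) 78 = \left(\left(-70 + 67\right) \left(\left(-6 + 4 + \frac{4^{2}}{3} - 4 \cdot 1^{2} + \frac{1^{2} \cdot 4^{2}}{3}\right) + 70\right) + 142\right) 78 = \left(- 3 \left(\left(-6 + 4 + \frac{1}{3} \cdot 16 - 4 \cdot 1 + \frac{1}{3} \cdot 1 \cdot 16\right) + 70\right) + 142\right) 78 = \left(- 3 \left(\left(-6 + 4 + \frac{16}{3} - 4 + \frac{16}{3}\right) + 70\right) + 142\right) 78 = \left(- 3 \left(\frac{14}{3} + 70\right) + 142\right) 78 = \left(\left(-3\right) \frac{224}{3} + 142\right) 78 = \left(-224 + 142\right) 78 = \left(-82\right) 78 = -6396$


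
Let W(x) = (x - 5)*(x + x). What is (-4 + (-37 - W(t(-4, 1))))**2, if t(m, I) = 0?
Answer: 1681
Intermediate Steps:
W(x) = 2*x*(-5 + x) (W(x) = (-5 + x)*(2*x) = 2*x*(-5 + x))
(-4 + (-37 - W(t(-4, 1))))**2 = (-4 + (-37 - 2*0*(-5 + 0)))**2 = (-4 + (-37 - 2*0*(-5)))**2 = (-4 + (-37 - 1*0))**2 = (-4 + (-37 + 0))**2 = (-4 - 37)**2 = (-41)**2 = 1681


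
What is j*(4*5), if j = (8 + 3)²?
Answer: 2420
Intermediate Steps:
j = 121 (j = 11² = 121)
j*(4*5) = 121*(4*5) = 121*20 = 2420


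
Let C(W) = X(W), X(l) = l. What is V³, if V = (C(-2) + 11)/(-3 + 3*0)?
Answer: -27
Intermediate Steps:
C(W) = W
V = -3 (V = (-2 + 11)/(-3 + 3*0) = 9/(-3 + 0) = 9/(-3) = 9*(-⅓) = -3)
V³ = (-3)³ = -27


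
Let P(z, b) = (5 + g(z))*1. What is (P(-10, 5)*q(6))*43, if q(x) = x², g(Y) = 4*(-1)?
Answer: 1548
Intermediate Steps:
g(Y) = -4
P(z, b) = 1 (P(z, b) = (5 - 4)*1 = 1*1 = 1)
(P(-10, 5)*q(6))*43 = (1*6²)*43 = (1*36)*43 = 36*43 = 1548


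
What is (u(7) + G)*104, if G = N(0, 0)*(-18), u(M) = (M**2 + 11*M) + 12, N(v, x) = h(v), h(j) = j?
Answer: 14352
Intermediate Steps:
N(v, x) = v
u(M) = 12 + M**2 + 11*M
G = 0 (G = 0*(-18) = 0)
(u(7) + G)*104 = ((12 + 7**2 + 11*7) + 0)*104 = ((12 + 49 + 77) + 0)*104 = (138 + 0)*104 = 138*104 = 14352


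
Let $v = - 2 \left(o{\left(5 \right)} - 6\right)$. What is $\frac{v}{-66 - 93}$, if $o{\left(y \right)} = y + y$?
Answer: $\frac{8}{159} \approx 0.050314$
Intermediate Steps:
$o{\left(y \right)} = 2 y$
$v = -8$ ($v = - 2 \left(2 \cdot 5 - 6\right) = - 2 \left(10 - 6\right) = \left(-2\right) 4 = -8$)
$\frac{v}{-66 - 93} = \frac{1}{-66 - 93} \left(-8\right) = \frac{1}{-159} \left(-8\right) = \left(- \frac{1}{159}\right) \left(-8\right) = \frac{8}{159}$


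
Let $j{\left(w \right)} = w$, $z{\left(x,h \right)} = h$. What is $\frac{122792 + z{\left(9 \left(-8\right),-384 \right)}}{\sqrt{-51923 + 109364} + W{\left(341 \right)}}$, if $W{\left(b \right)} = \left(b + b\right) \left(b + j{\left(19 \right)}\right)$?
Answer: $\frac{10017870720}{20093337653} - \frac{122408 \sqrt{57441}}{60280012959} \approx 0.49808$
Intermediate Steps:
$W{\left(b \right)} = 2 b \left(19 + b\right)$ ($W{\left(b \right)} = \left(b + b\right) \left(b + 19\right) = 2 b \left(19 + b\right)$)
$\frac{122792 + z{\left(9 \left(-8\right),-384 \right)}}{\sqrt{-51923 + 109364} + W{\left(341 \right)}} = \frac{122792 - 384}{\sqrt{-51923 + 109364} + 2 \cdot 341 \left(19 + 341\right)} = \frac{122408}{\sqrt{57441} + 2 \cdot 341 \cdot 360} = \frac{122408}{\sqrt{57441} + 245520} = \frac{122408}{245520 + \sqrt{57441}}$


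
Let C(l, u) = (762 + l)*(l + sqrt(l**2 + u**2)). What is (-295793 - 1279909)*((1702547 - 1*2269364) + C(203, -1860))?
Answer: 584462537244 - 1520552430*sqrt(3500809) ≈ -2.2606e+12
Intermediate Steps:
(-295793 - 1279909)*((1702547 - 1*2269364) + C(203, -1860)) = (-295793 - 1279909)*((1702547 - 1*2269364) + (203**2 + 762*203 + 762*sqrt(203**2 + (-1860)**2) + 203*sqrt(203**2 + (-1860)**2))) = -1575702*((1702547 - 2269364) + (41209 + 154686 + 762*sqrt(41209 + 3459600) + 203*sqrt(41209 + 3459600))) = -1575702*(-566817 + (41209 + 154686 + 762*sqrt(3500809) + 203*sqrt(3500809))) = -1575702*(-566817 + (195895 + 965*sqrt(3500809))) = -1575702*(-370922 + 965*sqrt(3500809)) = 584462537244 - 1520552430*sqrt(3500809)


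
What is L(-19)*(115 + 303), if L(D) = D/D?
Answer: 418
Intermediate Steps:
L(D) = 1
L(-19)*(115 + 303) = 1*(115 + 303) = 1*418 = 418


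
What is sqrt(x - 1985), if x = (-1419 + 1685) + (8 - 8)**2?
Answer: 3*I*sqrt(191) ≈ 41.461*I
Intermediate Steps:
x = 266 (x = 266 + 0**2 = 266 + 0 = 266)
sqrt(x - 1985) = sqrt(266 - 1985) = sqrt(-1719) = 3*I*sqrt(191)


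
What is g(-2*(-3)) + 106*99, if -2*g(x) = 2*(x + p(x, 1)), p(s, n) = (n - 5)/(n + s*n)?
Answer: 73420/7 ≈ 10489.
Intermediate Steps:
p(s, n) = (-5 + n)/(n + n*s)
g(x) = -x + 4/(1 + x) (g(x) = -(x + (-5 + 1)/(1*(1 + x))) = -(x + 1*(-4)/(1 + x)) = -(x - 4/(1 + x)) = -(-8/(1 + x) + 2*x)/2 = -x + 4/(1 + x))
g(-2*(-3)) + 106*99 = (4 - (-2*(-3))*(1 - 2*(-3)))/(1 - 2*(-3)) + 106*99 = (4 - 1*6*(1 + 6))/(1 + 6) + 10494 = (4 - 1*6*7)/7 + 10494 = (4 - 42)/7 + 10494 = (⅐)*(-38) + 10494 = -38/7 + 10494 = 73420/7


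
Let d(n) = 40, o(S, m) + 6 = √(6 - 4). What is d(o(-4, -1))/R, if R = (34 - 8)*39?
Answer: 20/507 ≈ 0.039448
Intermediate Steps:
o(S, m) = -6 + √2 (o(S, m) = -6 + √(6 - 4) = -6 + √2)
R = 1014 (R = 26*39 = 1014)
d(o(-4, -1))/R = 40/1014 = 40*(1/1014) = 20/507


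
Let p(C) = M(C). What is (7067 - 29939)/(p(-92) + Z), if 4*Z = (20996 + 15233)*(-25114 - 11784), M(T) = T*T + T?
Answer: 45744/668372077 ≈ 6.8441e-5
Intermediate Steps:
M(T) = T + T² (M(T) = T² + T = T + T²)
p(C) = C*(1 + C)
Z = -668388821/2 (Z = ((20996 + 15233)*(-25114 - 11784))/4 = (36229*(-36898))/4 = (¼)*(-1336777642) = -668388821/2 ≈ -3.3419e+8)
(7067 - 29939)/(p(-92) + Z) = (7067 - 29939)/(-92*(1 - 92) - 668388821/2) = -22872/(-92*(-91) - 668388821/2) = -22872/(8372 - 668388821/2) = -22872/(-668372077/2) = -22872*(-2/668372077) = 45744/668372077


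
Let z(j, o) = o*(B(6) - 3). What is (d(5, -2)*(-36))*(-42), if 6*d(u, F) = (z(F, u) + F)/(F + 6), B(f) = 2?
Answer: -441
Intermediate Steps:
z(j, o) = -o (z(j, o) = o*(2 - 3) = o*(-1) = -o)
d(u, F) = (F - u)/(6*(6 + F)) (d(u, F) = ((-u + F)/(F + 6))/6 = ((F - u)/(6 + F))/6 = (F - u)/(6*(6 + F)))
(d(5, -2)*(-36))*(-42) = (((-2 - 1*5)/(6*(6 - 2)))*(-36))*(-42) = (((1/6)*(-2 - 5)/4)*(-36))*(-42) = (((1/6)*(1/4)*(-7))*(-36))*(-42) = -7/24*(-36)*(-42) = (21/2)*(-42) = -441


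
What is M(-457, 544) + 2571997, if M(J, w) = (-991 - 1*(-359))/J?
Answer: 1175403261/457 ≈ 2.5720e+6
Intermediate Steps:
M(J, w) = -632/J (M(J, w) = (-991 + 359)/J = -632/J)
M(-457, 544) + 2571997 = -632/(-457) + 2571997 = -632*(-1/457) + 2571997 = 632/457 + 2571997 = 1175403261/457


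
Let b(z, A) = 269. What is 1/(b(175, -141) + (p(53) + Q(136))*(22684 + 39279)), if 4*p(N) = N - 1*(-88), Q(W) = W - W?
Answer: 4/8737859 ≈ 4.5778e-7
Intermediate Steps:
Q(W) = 0
p(N) = 22 + N/4 (p(N) = (N - 1*(-88))/4 = (N + 88)/4 = (88 + N)/4 = 22 + N/4)
1/(b(175, -141) + (p(53) + Q(136))*(22684 + 39279)) = 1/(269 + ((22 + (¼)*53) + 0)*(22684 + 39279)) = 1/(269 + ((22 + 53/4) + 0)*61963) = 1/(269 + (141/4 + 0)*61963) = 1/(269 + (141/4)*61963) = 1/(269 + 8736783/4) = 1/(8737859/4) = 4/8737859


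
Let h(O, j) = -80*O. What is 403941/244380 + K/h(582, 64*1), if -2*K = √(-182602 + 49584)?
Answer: 134647/81460 + I*√133018/93120 ≈ 1.6529 + 0.0039166*I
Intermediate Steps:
K = -I*√133018/2 (K = -√(-182602 + 49584)/2 = -I*√133018/2 ≈ -182.36*I)
403941/244380 + K/h(582, 64*1) = 403941/244380 + (-I*√133018/2)/((-80*582)) = 403941*(1/244380) - I*√133018/2/(-46560) = 134647/81460 - I*√133018/2*(-1/46560) = 134647/81460 + I*√133018/93120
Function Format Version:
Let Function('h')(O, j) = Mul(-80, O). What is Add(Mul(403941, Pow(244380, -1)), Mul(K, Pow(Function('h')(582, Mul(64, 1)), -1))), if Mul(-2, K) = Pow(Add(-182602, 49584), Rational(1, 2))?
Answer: Add(Rational(134647, 81460), Mul(Rational(1, 93120), I, Pow(133018, Rational(1, 2)))) ≈ Add(1.6529, Mul(0.0039166, I))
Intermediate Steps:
K = Mul(Rational(-1, 2), I, Pow(133018, Rational(1, 2))) (K = Mul(Rational(-1, 2), Pow(Add(-182602, 49584), Rational(1, 2))) = Mul(Rational(-1, 2), Pow(-133018, Rational(1, 2))) = Mul(Rational(-1, 2), Mul(I, Pow(133018, Rational(1, 2)))) = Mul(Rational(-1, 2), I, Pow(133018, Rational(1, 2))) ≈ Mul(-182.36, I))
Add(Mul(403941, Pow(244380, -1)), Mul(K, Pow(Function('h')(582, Mul(64, 1)), -1))) = Add(Mul(403941, Pow(244380, -1)), Mul(Mul(Rational(-1, 2), I, Pow(133018, Rational(1, 2))), Pow(Mul(-80, 582), -1))) = Add(Mul(403941, Rational(1, 244380)), Mul(Mul(Rational(-1, 2), I, Pow(133018, Rational(1, 2))), Pow(-46560, -1))) = Add(Rational(134647, 81460), Mul(Mul(Rational(-1, 2), I, Pow(133018, Rational(1, 2))), Rational(-1, 46560))) = Add(Rational(134647, 81460), Mul(Rational(1, 93120), I, Pow(133018, Rational(1, 2))))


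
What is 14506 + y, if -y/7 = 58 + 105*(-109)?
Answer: 94215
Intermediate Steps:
y = 79709 (y = -7*(58 + 105*(-109)) = -7*(58 - 11445) = -7*(-11387) = 79709)
14506 + y = 14506 + 79709 = 94215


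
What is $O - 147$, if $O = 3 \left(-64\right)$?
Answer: $-339$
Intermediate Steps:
$O = -192$
$O - 147 = -192 - 147 = -339$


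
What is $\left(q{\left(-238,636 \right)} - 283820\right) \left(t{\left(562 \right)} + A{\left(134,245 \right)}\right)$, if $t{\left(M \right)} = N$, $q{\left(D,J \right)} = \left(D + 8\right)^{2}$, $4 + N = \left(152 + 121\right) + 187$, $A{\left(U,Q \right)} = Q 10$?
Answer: $-671053520$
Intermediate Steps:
$A{\left(U,Q \right)} = 10 Q$
$N = 456$ ($N = -4 + \left(\left(152 + 121\right) + 187\right) = -4 + \left(273 + 187\right) = -4 + 460 = 456$)
$q{\left(D,J \right)} = \left(8 + D\right)^{2}$
$t{\left(M \right)} = 456$
$\left(q{\left(-238,636 \right)} - 283820\right) \left(t{\left(562 \right)} + A{\left(134,245 \right)}\right) = \left(\left(8 - 238\right)^{2} - 283820\right) \left(456 + 10 \cdot 245\right) = \left(\left(-230\right)^{2} - 283820\right) \left(456 + 2450\right) = \left(52900 - 283820\right) 2906 = \left(-230920\right) 2906 = -671053520$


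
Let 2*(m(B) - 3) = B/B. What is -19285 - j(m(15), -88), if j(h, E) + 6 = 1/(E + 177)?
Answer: -1715832/89 ≈ -19279.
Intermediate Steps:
m(B) = 7/2 (m(B) = 3 + (B/B)/2 = 3 + (1/2)*1 = 3 + 1/2 = 7/2)
j(h, E) = -6 + 1/(177 + E) (j(h, E) = -6 + 1/(E + 177) = -6 + 1/(177 + E))
-19285 - j(m(15), -88) = -19285 - (-1061 - 6*(-88))/(177 - 88) = -19285 - (-1061 + 528)/89 = -19285 - (-533)/89 = -19285 - 1*(-533/89) = -19285 + 533/89 = -1715832/89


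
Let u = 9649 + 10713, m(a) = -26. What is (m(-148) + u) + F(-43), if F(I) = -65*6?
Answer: 19946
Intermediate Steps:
u = 20362
F(I) = -390
(m(-148) + u) + F(-43) = (-26 + 20362) - 390 = 20336 - 390 = 19946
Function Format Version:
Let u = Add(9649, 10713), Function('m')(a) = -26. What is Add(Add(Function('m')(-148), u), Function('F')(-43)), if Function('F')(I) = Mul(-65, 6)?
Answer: 19946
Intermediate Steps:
u = 20362
Function('F')(I) = -390
Add(Add(Function('m')(-148), u), Function('F')(-43)) = Add(Add(-26, 20362), -390) = Add(20336, -390) = 19946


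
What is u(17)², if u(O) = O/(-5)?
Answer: 289/25 ≈ 11.560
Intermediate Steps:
u(O) = -O/5 (u(O) = O*(-⅕) = -O/5)
u(17)² = (-⅕*17)² = (-17/5)² = 289/25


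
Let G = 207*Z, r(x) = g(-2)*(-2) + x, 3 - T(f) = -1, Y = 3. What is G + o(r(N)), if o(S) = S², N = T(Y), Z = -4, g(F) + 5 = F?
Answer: -504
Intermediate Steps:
g(F) = -5 + F
T(f) = 4 (T(f) = 3 - 1*(-1) = 3 + 1 = 4)
N = 4
r(x) = 14 + x (r(x) = (-5 - 2)*(-2) + x = -7*(-2) + x = 14 + x)
G = -828 (G = 207*(-4) = -828)
G + o(r(N)) = -828 + (14 + 4)² = -828 + 18² = -828 + 324 = -504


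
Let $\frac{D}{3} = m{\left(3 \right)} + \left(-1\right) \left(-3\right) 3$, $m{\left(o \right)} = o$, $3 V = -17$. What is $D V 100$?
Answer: $-20400$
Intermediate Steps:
$V = - \frac{17}{3}$ ($V = \frac{1}{3} \left(-17\right) = - \frac{17}{3} \approx -5.6667$)
$D = 36$ ($D = 3 \left(3 + \left(-1\right) \left(-3\right) 3\right) = 3 \left(3 + 3 \cdot 3\right) = 3 \left(3 + 9\right) = 3 \cdot 12 = 36$)
$D V 100 = 36 \left(- \frac{17}{3}\right) 100 = \left(-204\right) 100 = -20400$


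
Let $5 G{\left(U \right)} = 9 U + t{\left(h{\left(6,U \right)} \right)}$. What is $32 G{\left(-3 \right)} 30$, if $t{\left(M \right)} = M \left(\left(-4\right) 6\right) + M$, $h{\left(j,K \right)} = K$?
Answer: $8064$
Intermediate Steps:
$t{\left(M \right)} = - 23 M$ ($t{\left(M \right)} = M \left(-24\right) + M = - 24 M + M = - 23 M$)
$G{\left(U \right)} = - \frac{14 U}{5}$ ($G{\left(U \right)} = \frac{9 U - 23 U}{5} = \frac{\left(-14\right) U}{5} = - \frac{14 U}{5}$)
$32 G{\left(-3 \right)} 30 = 32 \left(\left(- \frac{14}{5}\right) \left(-3\right)\right) 30 = 32 \cdot \frac{42}{5} \cdot 30 = \frac{1344}{5} \cdot 30 = 8064$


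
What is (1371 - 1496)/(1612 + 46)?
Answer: -125/1658 ≈ -0.075392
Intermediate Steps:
(1371 - 1496)/(1612 + 46) = -125/1658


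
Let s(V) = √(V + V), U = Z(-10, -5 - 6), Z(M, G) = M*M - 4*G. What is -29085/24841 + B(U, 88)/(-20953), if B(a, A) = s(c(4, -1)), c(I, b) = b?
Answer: -29085/24841 - I*√2/20953 ≈ -1.1708 - 6.7495e-5*I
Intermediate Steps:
Z(M, G) = M² - 4*G
U = 144 (U = (-10)² - 4*(-5 - 6) = 100 - 4*(-11) = 100 + 44 = 144)
s(V) = √2*√V (s(V) = √(2*V) = √2*√V)
B(a, A) = I*√2 (B(a, A) = √2*√(-1) = √2*I = I*√2)
-29085/24841 + B(U, 88)/(-20953) = -29085/24841 + (I*√2)/(-20953) = -29085*1/24841 + (I*√2)*(-1/20953) = -29085/24841 - I*√2/20953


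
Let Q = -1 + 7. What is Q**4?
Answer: 1296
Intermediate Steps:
Q = 6
Q**4 = 6**4 = 1296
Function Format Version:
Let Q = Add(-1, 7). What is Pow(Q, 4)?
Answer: 1296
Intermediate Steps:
Q = 6
Pow(Q, 4) = Pow(6, 4) = 1296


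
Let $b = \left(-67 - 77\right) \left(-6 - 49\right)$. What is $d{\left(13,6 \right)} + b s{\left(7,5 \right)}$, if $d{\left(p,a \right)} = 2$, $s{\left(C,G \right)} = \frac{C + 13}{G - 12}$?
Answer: $- \frac{158386}{7} \approx -22627.0$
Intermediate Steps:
$s{\left(C,G \right)} = \frac{13 + C}{-12 + G}$
$b = 7920$ ($b = \left(-144\right) \left(-55\right) = 7920$)
$d{\left(13,6 \right)} + b s{\left(7,5 \right)} = 2 + 7920 \frac{13 + 7}{-12 + 5} = 2 + 7920 \frac{1}{-7} \cdot 20 = 2 + 7920 \left(\left(- \frac{1}{7}\right) 20\right) = 2 + 7920 \left(- \frac{20}{7}\right) = 2 - \frac{158400}{7} = - \frac{158386}{7}$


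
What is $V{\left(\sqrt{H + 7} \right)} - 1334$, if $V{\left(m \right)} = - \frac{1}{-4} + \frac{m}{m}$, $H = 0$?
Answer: $- \frac{5331}{4} \approx -1332.8$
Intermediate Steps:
$V{\left(m \right)} = \frac{5}{4}$ ($V{\left(m \right)} = \left(-1\right) \left(- \frac{1}{4}\right) + 1 = \frac{1}{4} + 1 = \frac{5}{4}$)
$V{\left(\sqrt{H + 7} \right)} - 1334 = \frac{5}{4} - 1334 = - \frac{5331}{4}$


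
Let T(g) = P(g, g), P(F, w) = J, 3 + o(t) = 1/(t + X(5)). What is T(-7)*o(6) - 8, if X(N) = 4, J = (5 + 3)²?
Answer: -968/5 ≈ -193.60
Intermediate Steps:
J = 64 (J = 8² = 64)
o(t) = -3 + 1/(4 + t) (o(t) = -3 + 1/(t + 4) = -3 + 1/(4 + t))
P(F, w) = 64
T(g) = 64
T(-7)*o(6) - 8 = 64*((-11 - 3*6)/(4 + 6)) - 8 = 64*((-11 - 18)/10) - 8 = 64*((⅒)*(-29)) - 8 = 64*(-29/10) - 8 = -928/5 - 8 = -968/5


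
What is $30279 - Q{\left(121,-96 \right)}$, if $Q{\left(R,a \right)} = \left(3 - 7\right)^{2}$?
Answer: $30263$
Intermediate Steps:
$Q{\left(R,a \right)} = 16$ ($Q{\left(R,a \right)} = \left(-4\right)^{2} = 16$)
$30279 - Q{\left(121,-96 \right)} = 30279 - 16 = 30263$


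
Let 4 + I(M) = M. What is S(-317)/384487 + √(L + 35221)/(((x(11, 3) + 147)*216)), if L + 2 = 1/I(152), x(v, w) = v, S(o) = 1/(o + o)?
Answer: -1/243764758 + √21428809/841824 ≈ 0.0054989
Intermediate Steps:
S(o) = 1/(2*o)
I(M) = -4 + M
L = -295/148 (L = -2 + 1/(-4 + 152) = -2 + 1/148 = -295/148 ≈ -1.9932)
S(-317)/384487 + √(L + 35221)/(((x(11, 3) + 147)*216)) = ((½)/(-317))/384487 + √(-295/148 + 35221)/(((11 + 147)*216)) = ((½)*(-1/317))*(1/384487) + √(5212413/148)/((158*216)) = -1/634*1/384487 + (3*√21428809/74)/34128 = -1/243764758 + (3*√21428809/74)*(1/34128) = -1/243764758 + √21428809/841824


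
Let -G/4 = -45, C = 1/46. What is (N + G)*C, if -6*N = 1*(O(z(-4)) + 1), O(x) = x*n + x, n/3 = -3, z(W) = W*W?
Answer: 1207/276 ≈ 4.3732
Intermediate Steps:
z(W) = W²
n = -9 (n = 3*(-3) = -9)
C = 1/46 ≈ 0.021739
G = 180 (G = -4*(-45) = 180)
O(x) = -8*x (O(x) = x*(-9) + x = -9*x + x = -8*x)
N = 127/6 (N = -(-8*(-4)² + 1)/6 = -(-8*16 + 1)/6 = -(-128 + 1)/6 = -(-127)/6 = -⅙*(-127) = 127/6 ≈ 21.167)
(N + G)*C = (127/6 + 180)*(1/46) = (1207/6)*(1/46) = 1207/276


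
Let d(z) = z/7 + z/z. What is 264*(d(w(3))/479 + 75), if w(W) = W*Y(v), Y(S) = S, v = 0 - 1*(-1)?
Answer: 66392040/3353 ≈ 19801.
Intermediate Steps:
v = 1 (v = 0 + 1 = 1)
w(W) = W (w(W) = W*1 = W)
d(z) = 1 + z/7 (d(z) = z*(⅐) + 1 = z/7 + 1 = 1 + z/7)
264*(d(w(3))/479 + 75) = 264*((1 + (⅐)*3)/479 + 75) = 264*((1 + 3/7)*(1/479) + 75) = 264*((10/7)*(1/479) + 75) = 264*(10/3353 + 75) = 264*(251485/3353) = 66392040/3353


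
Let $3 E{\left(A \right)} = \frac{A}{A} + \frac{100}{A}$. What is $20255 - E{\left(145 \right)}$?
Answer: $\frac{1762136}{87} \approx 20254.0$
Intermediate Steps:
$E{\left(A \right)} = \frac{1}{3} + \frac{100}{3 A}$ ($E{\left(A \right)} = \frac{\frac{A}{A} + \frac{100}{A}}{3} = \frac{1 + \frac{100}{A}}{3} = \frac{1}{3} + \frac{100}{3 A}$)
$20255 - E{\left(145 \right)} = 20255 - \frac{100 + 145}{3 \cdot 145} = 20255 - \frac{1}{3} \cdot \frac{1}{145} \cdot 245 = 20255 - \frac{49}{87} = \frac{1762136}{87}$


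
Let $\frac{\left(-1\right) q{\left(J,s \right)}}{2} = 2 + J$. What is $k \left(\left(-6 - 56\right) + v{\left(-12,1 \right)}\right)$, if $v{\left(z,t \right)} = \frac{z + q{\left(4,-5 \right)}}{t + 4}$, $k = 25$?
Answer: $-1670$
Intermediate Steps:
$q{\left(J,s \right)} = -4 - 2 J$ ($q{\left(J,s \right)} = - 2 \left(2 + J\right) = -4 - 2 J$)
$v{\left(z,t \right)} = \frac{-12 + z}{4 + t}$ ($v{\left(z,t \right)} = \frac{z - 12}{t + 4} = \frac{z - 12}{4 + t} = \frac{-12 + z}{4 + t}$)
$k \left(\left(-6 - 56\right) + v{\left(-12,1 \right)}\right) = 25 \left(\left(-6 - 56\right) + \frac{-12 - 12}{4 + 1}\right) = 25 \left(-62 + \frac{1}{5} \left(-24\right)\right) = 25 \left(-62 - \frac{24}{5}\right) = 25 \left(- \frac{334}{5}\right) = -1670$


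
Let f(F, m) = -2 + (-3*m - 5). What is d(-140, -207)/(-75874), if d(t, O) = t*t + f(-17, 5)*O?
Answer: -12077/37937 ≈ -0.31834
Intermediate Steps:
f(F, m) = -7 - 3*m (f(F, m) = -2 + (-5 - 3*m) = -7 - 3*m)
d(t, O) = t² - 22*O (d(t, O) = t*t + (-7 - 3*5)*O = t² + (-7 - 15)*O = t² - 22*O)
d(-140, -207)/(-75874) = ((-140)² - 22*(-207))/(-75874) = (19600 + 4554)*(-1/75874) = 24154*(-1/75874) = -12077/37937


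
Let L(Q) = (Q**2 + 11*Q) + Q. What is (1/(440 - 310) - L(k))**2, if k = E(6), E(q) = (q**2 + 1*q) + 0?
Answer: 86930035921/16900 ≈ 5.1438e+6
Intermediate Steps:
E(q) = q + q**2 (E(q) = (q**2 + q) + 0 = (q + q**2) + 0 = q + q**2)
k = 42 (k = 6*(1 + 6) = 6*7 = 42)
L(Q) = Q**2 + 12*Q
(1/(440 - 310) - L(k))**2 = (1/(440 - 310) - 42*(12 + 42))**2 = (1/130 - 42*54)**2 = (1/130 - 1*2268)**2 = (1/130 - 2268)**2 = (-294839/130)**2 = 86930035921/16900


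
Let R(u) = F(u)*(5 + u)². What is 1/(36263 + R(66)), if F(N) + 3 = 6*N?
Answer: 1/2017376 ≈ 4.9569e-7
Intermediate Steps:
F(N) = -3 + 6*N
R(u) = (5 + u)²*(-3 + 6*u) (R(u) = (-3 + 6*u)*(5 + u)² = (5 + u)²*(-3 + 6*u))
1/(36263 + R(66)) = 1/(36263 + (5 + 66)²*(-3 + 6*66)) = 1/(36263 + 71²*(-3 + 396)) = 1/(36263 + 5041*393) = 1/(36263 + 1981113) = 1/2017376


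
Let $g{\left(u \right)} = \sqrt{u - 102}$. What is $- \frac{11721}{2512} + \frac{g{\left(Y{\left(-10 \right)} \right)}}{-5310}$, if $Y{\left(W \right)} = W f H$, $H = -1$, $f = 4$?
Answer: $- \frac{11721}{2512} - \frac{i \sqrt{62}}{5310} \approx -4.666 - 0.0014829 i$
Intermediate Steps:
$Y{\left(W \right)} = - 4 W$ ($Y{\left(W \right)} = W 4 \left(-1\right) = 4 W \left(-1\right) = - 4 W$)
$g{\left(u \right)} = \sqrt{-102 + u}$
$- \frac{11721}{2512} + \frac{g{\left(Y{\left(-10 \right)} \right)}}{-5310} = - \frac{11721}{2512} + \frac{\sqrt{-102 - -40}}{-5310} = \left(-11721\right) \frac{1}{2512} + \sqrt{-102 + 40} \left(- \frac{1}{5310}\right) = - \frac{11721}{2512} + \sqrt{-62} \left(- \frac{1}{5310}\right) = - \frac{11721}{2512} + i \sqrt{62} \left(- \frac{1}{5310}\right) = - \frac{11721}{2512} - \frac{i \sqrt{62}}{5310}$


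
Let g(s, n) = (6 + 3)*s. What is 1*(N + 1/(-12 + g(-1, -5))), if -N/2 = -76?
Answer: 3191/21 ≈ 151.95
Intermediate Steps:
g(s, n) = 9*s
N = 152 (N = -2*(-76) = 152)
1*(N + 1/(-12 + g(-1, -5))) = 1*(152 + 1/(-12 + 9*(-1))) = 1*(152 + 1/(-12 - 9)) = 1*(152 + 1/(-21)) = 1*(152 - 1/21) = 1*(3191/21) = 3191/21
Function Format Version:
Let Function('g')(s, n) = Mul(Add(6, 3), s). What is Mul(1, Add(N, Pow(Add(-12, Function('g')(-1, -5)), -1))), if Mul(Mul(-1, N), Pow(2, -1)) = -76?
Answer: Rational(3191, 21) ≈ 151.95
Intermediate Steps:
Function('g')(s, n) = Mul(9, s)
N = 152 (N = Mul(-2, -76) = 152)
Mul(1, Add(N, Pow(Add(-12, Function('g')(-1, -5)), -1))) = Mul(1, Add(152, Pow(Add(-12, Mul(9, -1)), -1))) = Mul(1, Add(152, Pow(Add(-12, -9), -1))) = Mul(1, Add(152, Pow(-21, -1))) = Mul(1, Add(152, Rational(-1, 21))) = Mul(1, Rational(3191, 21)) = Rational(3191, 21)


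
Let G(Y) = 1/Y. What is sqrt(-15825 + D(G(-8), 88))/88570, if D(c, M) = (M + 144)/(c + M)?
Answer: I*sqrt(7819552657)/62264710 ≈ 0.0014202*I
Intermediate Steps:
D(c, M) = (144 + M)/(M + c)
sqrt(-15825 + D(G(-8), 88))/88570 = sqrt(-15825 + (144 + 88)/(88 + 1/(-8)))/88570 = sqrt(-15825 + 232/(88 - 1/8))*(1/88570) = sqrt(-15825 + 232/(703/8))*(1/88570) = sqrt(-15825 + (8/703)*232)*(1/88570) = sqrt(-15825 + 1856/703)*(1/88570) = sqrt(-11123119/703)*(1/88570) = (I*sqrt(7819552657)/703)*(1/88570) = I*sqrt(7819552657)/62264710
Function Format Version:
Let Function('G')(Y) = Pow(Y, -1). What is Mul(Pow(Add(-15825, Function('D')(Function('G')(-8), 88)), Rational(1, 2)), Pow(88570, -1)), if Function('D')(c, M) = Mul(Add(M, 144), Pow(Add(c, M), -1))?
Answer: Mul(Rational(1, 62264710), I, Pow(7819552657, Rational(1, 2))) ≈ Mul(0.0014202, I)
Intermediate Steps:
Function('D')(c, M) = Mul(Pow(Add(M, c), -1), Add(144, M)) (Function('D')(c, M) = Mul(Add(144, M), Pow(Add(M, c), -1)) = Mul(Pow(Add(M, c), -1), Add(144, M)))
Mul(Pow(Add(-15825, Function('D')(Function('G')(-8), 88)), Rational(1, 2)), Pow(88570, -1)) = Mul(Pow(Add(-15825, Mul(Pow(Add(88, Pow(-8, -1)), -1), Add(144, 88))), Rational(1, 2)), Pow(88570, -1)) = Mul(Pow(Add(-15825, Mul(Pow(Add(88, Rational(-1, 8)), -1), 232)), Rational(1, 2)), Rational(1, 88570)) = Mul(Pow(Add(-15825, Mul(Pow(Rational(703, 8), -1), 232)), Rational(1, 2)), Rational(1, 88570)) = Mul(Pow(Add(-15825, Mul(Rational(8, 703), 232)), Rational(1, 2)), Rational(1, 88570)) = Mul(Pow(Add(-15825, Rational(1856, 703)), Rational(1, 2)), Rational(1, 88570)) = Mul(Pow(Rational(-11123119, 703), Rational(1, 2)), Rational(1, 88570)) = Mul(Mul(Rational(1, 703), I, Pow(7819552657, Rational(1, 2))), Rational(1, 88570)) = Mul(Rational(1, 62264710), I, Pow(7819552657, Rational(1, 2)))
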